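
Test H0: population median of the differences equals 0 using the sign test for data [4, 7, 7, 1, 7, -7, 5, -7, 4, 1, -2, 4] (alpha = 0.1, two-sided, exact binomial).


Step 1: Discard zero differences. Original n = 12; n_eff = number of nonzero differences = 12.
Nonzero differences (with sign): +4, +7, +7, +1, +7, -7, +5, -7, +4, +1, -2, +4
Step 2: Count signs: positive = 9, negative = 3.
Step 3: Under H0: P(positive) = 0.5, so the number of positives S ~ Bin(12, 0.5).
Step 4: Two-sided exact p-value = sum of Bin(12,0.5) probabilities at or below the observed probability = 0.145996.
Step 5: alpha = 0.1. fail to reject H0.

n_eff = 12, pos = 9, neg = 3, p = 0.145996, fail to reject H0.


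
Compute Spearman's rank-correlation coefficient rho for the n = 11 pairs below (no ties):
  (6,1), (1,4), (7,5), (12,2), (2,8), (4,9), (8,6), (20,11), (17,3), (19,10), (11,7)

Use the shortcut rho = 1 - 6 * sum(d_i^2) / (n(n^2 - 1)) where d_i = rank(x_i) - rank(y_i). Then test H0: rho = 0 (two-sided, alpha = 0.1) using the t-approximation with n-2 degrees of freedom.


Step 1: Rank x and y separately (midranks; no ties here).
rank(x): 6->4, 1->1, 7->5, 12->8, 2->2, 4->3, 8->6, 20->11, 17->9, 19->10, 11->7
rank(y): 1->1, 4->4, 5->5, 2->2, 8->8, 9->9, 6->6, 11->11, 3->3, 10->10, 7->7
Step 2: d_i = R_x(i) - R_y(i); compute d_i^2.
  (4-1)^2=9, (1-4)^2=9, (5-5)^2=0, (8-2)^2=36, (2-8)^2=36, (3-9)^2=36, (6-6)^2=0, (11-11)^2=0, (9-3)^2=36, (10-10)^2=0, (7-7)^2=0
sum(d^2) = 162.
Step 3: rho = 1 - 6*162 / (11*(11^2 - 1)) = 1 - 972/1320 = 0.263636.
Step 4: Under H0, t = rho * sqrt((n-2)/(1-rho^2)) = 0.8199 ~ t(9).
Step 5: Two-sided p-value from the t-distribution with 9 df = 0.433441.
Step 6: alpha = 0.1. fail to reject H0.

rho = 0.2636, p = 0.433441, fail to reject H0 at alpha = 0.1.


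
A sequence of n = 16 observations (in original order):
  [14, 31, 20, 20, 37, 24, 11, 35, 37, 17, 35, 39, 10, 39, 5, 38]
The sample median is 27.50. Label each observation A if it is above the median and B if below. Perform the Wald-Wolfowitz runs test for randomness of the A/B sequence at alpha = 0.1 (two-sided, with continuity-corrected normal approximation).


Step 1: Compute median = 27.50; label A = above, B = below.
Labels in order: BABBABBAABAABABA  (n_A = 8, n_B = 8)
Step 2: Count runs R = 12.
Step 3: Under H0 (random ordering), E[R] = 2*n_A*n_B/(n_A+n_B) + 1 = 2*8*8/16 + 1 = 9.0000.
        Var[R] = 2*n_A*n_B*(2*n_A*n_B - n_A - n_B) / ((n_A+n_B)^2 * (n_A+n_B-1)) = 14336/3840 = 3.7333.
        SD[R] = 1.9322.
Step 4: Continuity-corrected z = (R - 0.5 - E[R]) / SD[R] = (12 - 0.5 - 9.0000) / 1.9322 = 1.2939.
Step 5: Two-sided p-value via normal approximation = 2*(1 - Phi(|z|)) = 0.195709.
Step 6: alpha = 0.1. fail to reject H0.

R = 12, z = 1.2939, p = 0.195709, fail to reject H0.


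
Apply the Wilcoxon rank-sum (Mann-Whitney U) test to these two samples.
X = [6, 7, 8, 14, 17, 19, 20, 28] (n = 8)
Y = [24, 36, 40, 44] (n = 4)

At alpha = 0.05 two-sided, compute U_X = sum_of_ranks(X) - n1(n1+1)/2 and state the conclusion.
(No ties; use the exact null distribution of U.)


Step 1: Combine and sort all 12 observations; assign midranks.
sorted (value, group): (6,X), (7,X), (8,X), (14,X), (17,X), (19,X), (20,X), (24,Y), (28,X), (36,Y), (40,Y), (44,Y)
ranks: 6->1, 7->2, 8->3, 14->4, 17->5, 19->6, 20->7, 24->8, 28->9, 36->10, 40->11, 44->12
Step 2: Rank sum for X: R1 = 1 + 2 + 3 + 4 + 5 + 6 + 7 + 9 = 37.
Step 3: U_X = R1 - n1(n1+1)/2 = 37 - 8*9/2 = 37 - 36 = 1.
       U_Y = n1*n2 - U_X = 32 - 1 = 31.
Step 4: No ties, so the exact null distribution of U (based on enumerating the C(12,8) = 495 equally likely rank assignments) gives the two-sided p-value.
Step 5: p-value = 0.008081; compare to alpha = 0.05. reject H0.

U_X = 1, p = 0.008081, reject H0 at alpha = 0.05.


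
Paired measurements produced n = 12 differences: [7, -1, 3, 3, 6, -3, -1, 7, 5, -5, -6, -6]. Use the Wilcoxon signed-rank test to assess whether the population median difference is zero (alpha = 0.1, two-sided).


Step 1: Drop any zero differences (none here) and take |d_i|.
|d| = [7, 1, 3, 3, 6, 3, 1, 7, 5, 5, 6, 6]
Step 2: Midrank |d_i| (ties get averaged ranks).
ranks: |7|->11.5, |1|->1.5, |3|->4, |3|->4, |6|->9, |3|->4, |1|->1.5, |7|->11.5, |5|->6.5, |5|->6.5, |6|->9, |6|->9
Step 3: Attach original signs; sum ranks with positive sign and with negative sign.
W+ = 11.5 + 4 + 4 + 9 + 11.5 + 6.5 = 46.5
W- = 1.5 + 4 + 1.5 + 6.5 + 9 + 9 = 31.5
(Check: W+ + W- = 78 should equal n(n+1)/2 = 78.)
Step 4: Test statistic W = min(W+, W-) = 31.5.
Step 5: Ties in |d|, so use the tie-corrected normal approximation.
        E[W] = n(n+1)/4 = 12*13/4 = 39.
        Tie groups: |d|=1 (t=2), |d|=3 (t=3), |d|=5 (t=2), |d|=6 (t=3), |d|=7 (t=2); sum(t^3 - t) = 66.
        Var[W] = n(n+1)(2n+1)/24 - sum(t^3-t)/48 = 3900/24 - 66/48 = 161.125.
        z = (W - E[W]) / sqrt(Var[W]) = (31.5 - 39) / 12.6935 = -0.5909.
        Two-sided p = 2*Phi(z) = 0.554619.
Step 6: alpha = 0.1. fail to reject H0.

W+ = 46.5, W- = 31.5, W = min = 31.5, p = 0.554619, fail to reject H0.


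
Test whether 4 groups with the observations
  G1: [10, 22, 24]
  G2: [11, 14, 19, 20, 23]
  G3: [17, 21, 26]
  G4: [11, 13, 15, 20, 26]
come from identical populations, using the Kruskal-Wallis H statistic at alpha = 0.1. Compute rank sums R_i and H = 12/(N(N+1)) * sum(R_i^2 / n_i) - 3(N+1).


Step 1: Combine all N = 16 observations and assign midranks.
sorted (value, group, rank): (10,G1,1), (11,G2,2.5), (11,G4,2.5), (13,G4,4), (14,G2,5), (15,G4,6), (17,G3,7), (19,G2,8), (20,G2,9.5), (20,G4,9.5), (21,G3,11), (22,G1,12), (23,G2,13), (24,G1,14), (26,G3,15.5), (26,G4,15.5)
Step 2: Sum ranks within each group.
R_1 = 27 (n_1 = 3)
R_2 = 38 (n_2 = 5)
R_3 = 33.5 (n_3 = 3)
R_4 = 37.5 (n_4 = 5)
Step 3: H = 12/(N(N+1)) * sum(R_i^2/n_i) - 3(N+1)
     = 12/(16*17) * (27^2/3 + 38^2/5 + 33.5^2/3 + 37.5^2/5) - 3*17
     = 0.044118 * 1187.13 - 51
     = 1.373529.
Step 4: Ties present; correction factor C = 1 - 18/(16^3 - 16) = 0.995588. Corrected H = 1.373529 / 0.995588 = 1.379616.
Step 5: Under H0, H ~ chi^2(3); p-value = 0.710320.
Step 6: alpha = 0.1. fail to reject H0.

H = 1.3796, df = 3, p = 0.710320, fail to reject H0.


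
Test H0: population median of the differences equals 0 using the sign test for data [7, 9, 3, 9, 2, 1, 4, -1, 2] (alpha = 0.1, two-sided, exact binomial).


Step 1: Discard zero differences. Original n = 9; n_eff = number of nonzero differences = 9.
Nonzero differences (with sign): +7, +9, +3, +9, +2, +1, +4, -1, +2
Step 2: Count signs: positive = 8, negative = 1.
Step 3: Under H0: P(positive) = 0.5, so the number of positives S ~ Bin(9, 0.5).
Step 4: Two-sided exact p-value = sum of Bin(9,0.5) probabilities at or below the observed probability = 0.039062.
Step 5: alpha = 0.1. reject H0.

n_eff = 9, pos = 8, neg = 1, p = 0.039062, reject H0.


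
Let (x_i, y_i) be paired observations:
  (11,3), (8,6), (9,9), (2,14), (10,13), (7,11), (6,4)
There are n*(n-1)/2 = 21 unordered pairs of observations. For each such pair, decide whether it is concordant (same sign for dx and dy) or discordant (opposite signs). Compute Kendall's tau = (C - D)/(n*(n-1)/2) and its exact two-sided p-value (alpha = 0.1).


Step 1: Enumerate the 21 unordered pairs (i,j) with i<j and classify each by sign(x_j-x_i) * sign(y_j-y_i).
  (1,2):dx=-3,dy=+3->D; (1,3):dx=-2,dy=+6->D; (1,4):dx=-9,dy=+11->D; (1,5):dx=-1,dy=+10->D
  (1,6):dx=-4,dy=+8->D; (1,7):dx=-5,dy=+1->D; (2,3):dx=+1,dy=+3->C; (2,4):dx=-6,dy=+8->D
  (2,5):dx=+2,dy=+7->C; (2,6):dx=-1,dy=+5->D; (2,7):dx=-2,dy=-2->C; (3,4):dx=-7,dy=+5->D
  (3,5):dx=+1,dy=+4->C; (3,6):dx=-2,dy=+2->D; (3,7):dx=-3,dy=-5->C; (4,5):dx=+8,dy=-1->D
  (4,6):dx=+5,dy=-3->D; (4,7):dx=+4,dy=-10->D; (5,6):dx=-3,dy=-2->C; (5,7):dx=-4,dy=-9->C
  (6,7):dx=-1,dy=-7->C
Step 2: C = 8, D = 13, total pairs = 21.
Step 3: tau = (C - D)/(n(n-1)/2) = (8 - 13)/21 = -0.238095.
Step 4: Exact two-sided p-value (enumerate n! = 5040 permutations of y under H0): p = 0.561905.
Step 5: alpha = 0.1. fail to reject H0.

tau_b = -0.2381 (C=8, D=13), p = 0.561905, fail to reject H0.


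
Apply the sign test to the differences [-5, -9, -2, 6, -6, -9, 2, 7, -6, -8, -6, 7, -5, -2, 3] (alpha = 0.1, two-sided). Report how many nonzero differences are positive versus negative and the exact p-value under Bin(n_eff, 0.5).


Step 1: Discard zero differences. Original n = 15; n_eff = number of nonzero differences = 15.
Nonzero differences (with sign): -5, -9, -2, +6, -6, -9, +2, +7, -6, -8, -6, +7, -5, -2, +3
Step 2: Count signs: positive = 5, negative = 10.
Step 3: Under H0: P(positive) = 0.5, so the number of positives S ~ Bin(15, 0.5).
Step 4: Two-sided exact p-value = sum of Bin(15,0.5) probabilities at or below the observed probability = 0.301758.
Step 5: alpha = 0.1. fail to reject H0.

n_eff = 15, pos = 5, neg = 10, p = 0.301758, fail to reject H0.


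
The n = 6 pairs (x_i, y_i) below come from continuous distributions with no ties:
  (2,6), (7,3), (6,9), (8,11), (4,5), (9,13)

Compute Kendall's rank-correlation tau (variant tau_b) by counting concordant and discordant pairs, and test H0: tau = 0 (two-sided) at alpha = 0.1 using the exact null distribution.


Step 1: Enumerate the 15 unordered pairs (i,j) with i<j and classify each by sign(x_j-x_i) * sign(y_j-y_i).
  (1,2):dx=+5,dy=-3->D; (1,3):dx=+4,dy=+3->C; (1,4):dx=+6,dy=+5->C; (1,5):dx=+2,dy=-1->D
  (1,6):dx=+7,dy=+7->C; (2,3):dx=-1,dy=+6->D; (2,4):dx=+1,dy=+8->C; (2,5):dx=-3,dy=+2->D
  (2,6):dx=+2,dy=+10->C; (3,4):dx=+2,dy=+2->C; (3,5):dx=-2,dy=-4->C; (3,6):dx=+3,dy=+4->C
  (4,5):dx=-4,dy=-6->C; (4,6):dx=+1,dy=+2->C; (5,6):dx=+5,dy=+8->C
Step 2: C = 11, D = 4, total pairs = 15.
Step 3: tau = (C - D)/(n(n-1)/2) = (11 - 4)/15 = 0.466667.
Step 4: Exact two-sided p-value (enumerate n! = 720 permutations of y under H0): p = 0.272222.
Step 5: alpha = 0.1. fail to reject H0.

tau_b = 0.4667 (C=11, D=4), p = 0.272222, fail to reject H0.


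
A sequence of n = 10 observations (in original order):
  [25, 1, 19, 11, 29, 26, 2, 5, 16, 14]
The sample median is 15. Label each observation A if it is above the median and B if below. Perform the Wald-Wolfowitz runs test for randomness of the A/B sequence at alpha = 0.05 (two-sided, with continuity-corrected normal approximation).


Step 1: Compute median = 15; label A = above, B = below.
Labels in order: ABABAABBAB  (n_A = 5, n_B = 5)
Step 2: Count runs R = 8.
Step 3: Under H0 (random ordering), E[R] = 2*n_A*n_B/(n_A+n_B) + 1 = 2*5*5/10 + 1 = 6.0000.
        Var[R] = 2*n_A*n_B*(2*n_A*n_B - n_A - n_B) / ((n_A+n_B)^2 * (n_A+n_B-1)) = 2000/900 = 2.2222.
        SD[R] = 1.4907.
Step 4: Continuity-corrected z = (R - 0.5 - E[R]) / SD[R] = (8 - 0.5 - 6.0000) / 1.4907 = 1.0062.
Step 5: Two-sided p-value via normal approximation = 2*(1 - Phi(|z|)) = 0.314305.
Step 6: alpha = 0.05. fail to reject H0.

R = 8, z = 1.0062, p = 0.314305, fail to reject H0.


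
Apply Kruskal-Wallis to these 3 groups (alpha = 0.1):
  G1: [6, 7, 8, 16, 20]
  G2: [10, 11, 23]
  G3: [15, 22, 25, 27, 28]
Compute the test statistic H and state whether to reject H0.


Step 1: Combine all N = 13 observations and assign midranks.
sorted (value, group, rank): (6,G1,1), (7,G1,2), (8,G1,3), (10,G2,4), (11,G2,5), (15,G3,6), (16,G1,7), (20,G1,8), (22,G3,9), (23,G2,10), (25,G3,11), (27,G3,12), (28,G3,13)
Step 2: Sum ranks within each group.
R_1 = 21 (n_1 = 5)
R_2 = 19 (n_2 = 3)
R_3 = 51 (n_3 = 5)
Step 3: H = 12/(N(N+1)) * sum(R_i^2/n_i) - 3(N+1)
     = 12/(13*14) * (21^2/5 + 19^2/3 + 51^2/5) - 3*14
     = 0.065934 * 728.733 - 42
     = 6.048352.
Step 4: No ties, so H is used without correction.
Step 5: Under H0, H ~ chi^2(2); p-value = 0.048598.
Step 6: alpha = 0.1. reject H0.

H = 6.0484, df = 2, p = 0.048598, reject H0.


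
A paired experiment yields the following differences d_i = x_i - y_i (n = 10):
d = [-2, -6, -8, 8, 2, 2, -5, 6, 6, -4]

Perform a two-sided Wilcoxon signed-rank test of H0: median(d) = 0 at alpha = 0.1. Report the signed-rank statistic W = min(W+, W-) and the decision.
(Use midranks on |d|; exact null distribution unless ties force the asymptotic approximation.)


Step 1: Drop any zero differences (none here) and take |d_i|.
|d| = [2, 6, 8, 8, 2, 2, 5, 6, 6, 4]
Step 2: Midrank |d_i| (ties get averaged ranks).
ranks: |2|->2, |6|->7, |8|->9.5, |8|->9.5, |2|->2, |2|->2, |5|->5, |6|->7, |6|->7, |4|->4
Step 3: Attach original signs; sum ranks with positive sign and with negative sign.
W+ = 9.5 + 2 + 2 + 7 + 7 = 27.5
W- = 2 + 7 + 9.5 + 5 + 4 = 27.5
(Check: W+ + W- = 55 should equal n(n+1)/2 = 55.)
Step 4: Test statistic W = min(W+, W-) = 27.5.
Step 5: Ties in |d|, so use the tie-corrected normal approximation.
        E[W] = n(n+1)/4 = 10*11/4 = 27.5.
        Tie groups: |d|=2 (t=3), |d|=6 (t=3), |d|=8 (t=2); sum(t^3 - t) = 54.
        Var[W] = n(n+1)(2n+1)/24 - sum(t^3-t)/48 = 2310/24 - 54/48 = 95.125.
        z = (W - E[W]) / sqrt(Var[W]) = (27.5 - 27.5) / 9.7532 = 0.0000.
        Two-sided p = 2*Phi(z) = 1.000000.
Step 6: alpha = 0.1. fail to reject H0.

W+ = 27.5, W- = 27.5, W = min = 27.5, p = 1.000000, fail to reject H0.


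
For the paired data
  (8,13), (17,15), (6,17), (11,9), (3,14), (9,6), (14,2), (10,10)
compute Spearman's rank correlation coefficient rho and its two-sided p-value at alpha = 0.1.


Step 1: Rank x and y separately (midranks; no ties here).
rank(x): 8->3, 17->8, 6->2, 11->6, 3->1, 9->4, 14->7, 10->5
rank(y): 13->5, 15->7, 17->8, 9->3, 14->6, 6->2, 2->1, 10->4
Step 2: d_i = R_x(i) - R_y(i); compute d_i^2.
  (3-5)^2=4, (8-7)^2=1, (2-8)^2=36, (6-3)^2=9, (1-6)^2=25, (4-2)^2=4, (7-1)^2=36, (5-4)^2=1
sum(d^2) = 116.
Step 3: rho = 1 - 6*116 / (8*(8^2 - 1)) = 1 - 696/504 = -0.380952.
Step 4: Under H0, t = rho * sqrt((n-2)/(1-rho^2)) = -1.0092 ~ t(6).
Step 5: Two-sided p-value from the t-distribution with 6 df = 0.351813.
Step 6: alpha = 0.1. fail to reject H0.

rho = -0.3810, p = 0.351813, fail to reject H0 at alpha = 0.1.


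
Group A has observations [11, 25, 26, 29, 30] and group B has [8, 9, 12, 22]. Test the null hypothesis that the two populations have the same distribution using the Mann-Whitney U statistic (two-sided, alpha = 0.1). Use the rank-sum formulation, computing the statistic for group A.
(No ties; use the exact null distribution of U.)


Step 1: Combine and sort all 9 observations; assign midranks.
sorted (value, group): (8,Y), (9,Y), (11,X), (12,Y), (22,Y), (25,X), (26,X), (29,X), (30,X)
ranks: 8->1, 9->2, 11->3, 12->4, 22->5, 25->6, 26->7, 29->8, 30->9
Step 2: Rank sum for X: R1 = 3 + 6 + 7 + 8 + 9 = 33.
Step 3: U_X = R1 - n1(n1+1)/2 = 33 - 5*6/2 = 33 - 15 = 18.
       U_Y = n1*n2 - U_X = 20 - 18 = 2.
Step 4: No ties, so the exact null distribution of U (based on enumerating the C(9,5) = 126 equally likely rank assignments) gives the two-sided p-value.
Step 5: p-value = 0.063492; compare to alpha = 0.1. reject H0.

U_X = 18, p = 0.063492, reject H0 at alpha = 0.1.


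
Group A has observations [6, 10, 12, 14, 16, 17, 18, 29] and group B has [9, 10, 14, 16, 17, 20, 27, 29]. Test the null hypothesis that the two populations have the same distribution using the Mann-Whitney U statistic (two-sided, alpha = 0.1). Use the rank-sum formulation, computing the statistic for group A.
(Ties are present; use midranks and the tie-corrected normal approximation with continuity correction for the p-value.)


Step 1: Combine and sort all 16 observations; assign midranks.
sorted (value, group): (6,X), (9,Y), (10,X), (10,Y), (12,X), (14,X), (14,Y), (16,X), (16,Y), (17,X), (17,Y), (18,X), (20,Y), (27,Y), (29,X), (29,Y)
ranks: 6->1, 9->2, 10->3.5, 10->3.5, 12->5, 14->6.5, 14->6.5, 16->8.5, 16->8.5, 17->10.5, 17->10.5, 18->12, 20->13, 27->14, 29->15.5, 29->15.5
Step 2: Rank sum for X: R1 = 1 + 3.5 + 5 + 6.5 + 8.5 + 10.5 + 12 + 15.5 = 62.5.
Step 3: U_X = R1 - n1(n1+1)/2 = 62.5 - 8*9/2 = 62.5 - 36 = 26.5.
       U_Y = n1*n2 - U_X = 64 - 26.5 = 37.5.
Step 4: Ties are present, so use the tie-corrected normal approximation (with continuity correction) for the p-value.
Step 5: p-value = 0.598161; compare to alpha = 0.1. fail to reject H0.

U_X = 26.5, p = 0.598161, fail to reject H0 at alpha = 0.1.


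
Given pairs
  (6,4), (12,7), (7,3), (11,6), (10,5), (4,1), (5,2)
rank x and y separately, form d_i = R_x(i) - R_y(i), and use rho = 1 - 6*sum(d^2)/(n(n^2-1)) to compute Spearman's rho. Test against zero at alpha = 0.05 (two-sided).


Step 1: Rank x and y separately (midranks; no ties here).
rank(x): 6->3, 12->7, 7->4, 11->6, 10->5, 4->1, 5->2
rank(y): 4->4, 7->7, 3->3, 6->6, 5->5, 1->1, 2->2
Step 2: d_i = R_x(i) - R_y(i); compute d_i^2.
  (3-4)^2=1, (7-7)^2=0, (4-3)^2=1, (6-6)^2=0, (5-5)^2=0, (1-1)^2=0, (2-2)^2=0
sum(d^2) = 2.
Step 3: rho = 1 - 6*2 / (7*(7^2 - 1)) = 1 - 12/336 = 0.964286.
Step 4: Under H0, t = rho * sqrt((n-2)/(1-rho^2)) = 8.1408 ~ t(5).
Step 5: Two-sided p-value from the t-distribution with 5 df = 0.000454.
Step 6: alpha = 0.05. reject H0.

rho = 0.9643, p = 0.000454, reject H0 at alpha = 0.05.


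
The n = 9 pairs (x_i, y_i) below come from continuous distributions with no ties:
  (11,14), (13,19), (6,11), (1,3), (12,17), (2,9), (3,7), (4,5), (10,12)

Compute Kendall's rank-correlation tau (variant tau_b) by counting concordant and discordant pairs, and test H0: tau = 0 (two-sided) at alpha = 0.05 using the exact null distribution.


Step 1: Enumerate the 36 unordered pairs (i,j) with i<j and classify each by sign(x_j-x_i) * sign(y_j-y_i).
  (1,2):dx=+2,dy=+5->C; (1,3):dx=-5,dy=-3->C; (1,4):dx=-10,dy=-11->C; (1,5):dx=+1,dy=+3->C
  (1,6):dx=-9,dy=-5->C; (1,7):dx=-8,dy=-7->C; (1,8):dx=-7,dy=-9->C; (1,9):dx=-1,dy=-2->C
  (2,3):dx=-7,dy=-8->C; (2,4):dx=-12,dy=-16->C; (2,5):dx=-1,dy=-2->C; (2,6):dx=-11,dy=-10->C
  (2,7):dx=-10,dy=-12->C; (2,8):dx=-9,dy=-14->C; (2,9):dx=-3,dy=-7->C; (3,4):dx=-5,dy=-8->C
  (3,5):dx=+6,dy=+6->C; (3,6):dx=-4,dy=-2->C; (3,7):dx=-3,dy=-4->C; (3,8):dx=-2,dy=-6->C
  (3,9):dx=+4,dy=+1->C; (4,5):dx=+11,dy=+14->C; (4,6):dx=+1,dy=+6->C; (4,7):dx=+2,dy=+4->C
  (4,8):dx=+3,dy=+2->C; (4,9):dx=+9,dy=+9->C; (5,6):dx=-10,dy=-8->C; (5,7):dx=-9,dy=-10->C
  (5,8):dx=-8,dy=-12->C; (5,9):dx=-2,dy=-5->C; (6,7):dx=+1,dy=-2->D; (6,8):dx=+2,dy=-4->D
  (6,9):dx=+8,dy=+3->C; (7,8):dx=+1,dy=-2->D; (7,9):dx=+7,dy=+5->C; (8,9):dx=+6,dy=+7->C
Step 2: C = 33, D = 3, total pairs = 36.
Step 3: tau = (C - D)/(n(n-1)/2) = (33 - 3)/36 = 0.833333.
Step 4: Exact two-sided p-value (enumerate n! = 362880 permutations of y under H0): p = 0.000854.
Step 5: alpha = 0.05. reject H0.

tau_b = 0.8333 (C=33, D=3), p = 0.000854, reject H0.


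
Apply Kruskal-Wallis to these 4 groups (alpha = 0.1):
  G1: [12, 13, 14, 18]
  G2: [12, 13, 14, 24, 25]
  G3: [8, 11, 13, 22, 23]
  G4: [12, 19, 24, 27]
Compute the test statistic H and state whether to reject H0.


Step 1: Combine all N = 18 observations and assign midranks.
sorted (value, group, rank): (8,G3,1), (11,G3,2), (12,G1,4), (12,G2,4), (12,G4,4), (13,G1,7), (13,G2,7), (13,G3,7), (14,G1,9.5), (14,G2,9.5), (18,G1,11), (19,G4,12), (22,G3,13), (23,G3,14), (24,G2,15.5), (24,G4,15.5), (25,G2,17), (27,G4,18)
Step 2: Sum ranks within each group.
R_1 = 31.5 (n_1 = 4)
R_2 = 53 (n_2 = 5)
R_3 = 37 (n_3 = 5)
R_4 = 49.5 (n_4 = 4)
Step 3: H = 12/(N(N+1)) * sum(R_i^2/n_i) - 3(N+1)
     = 12/(18*19) * (31.5^2/4 + 53^2/5 + 37^2/5 + 49.5^2/4) - 3*19
     = 0.035088 * 1696.22 - 57
     = 2.516667.
Step 4: Ties present; correction factor C = 1 - 60/(18^3 - 18) = 0.989680. Corrected H = 2.516667 / 0.989680 = 2.542909.
Step 5: Under H0, H ~ chi^2(3); p-value = 0.467586.
Step 6: alpha = 0.1. fail to reject H0.

H = 2.5429, df = 3, p = 0.467586, fail to reject H0.


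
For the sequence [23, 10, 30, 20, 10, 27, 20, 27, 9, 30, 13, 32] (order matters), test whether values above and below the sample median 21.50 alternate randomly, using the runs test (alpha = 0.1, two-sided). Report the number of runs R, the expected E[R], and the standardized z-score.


Step 1: Compute median = 21.50; label A = above, B = below.
Labels in order: ABABBABABABA  (n_A = 6, n_B = 6)
Step 2: Count runs R = 11.
Step 3: Under H0 (random ordering), E[R] = 2*n_A*n_B/(n_A+n_B) + 1 = 2*6*6/12 + 1 = 7.0000.
        Var[R] = 2*n_A*n_B*(2*n_A*n_B - n_A - n_B) / ((n_A+n_B)^2 * (n_A+n_B-1)) = 4320/1584 = 2.7273.
        SD[R] = 1.6514.
Step 4: Continuity-corrected z = (R - 0.5 - E[R]) / SD[R] = (11 - 0.5 - 7.0000) / 1.6514 = 2.1194.
Step 5: Two-sided p-value via normal approximation = 2*(1 - Phi(|z|)) = 0.034060.
Step 6: alpha = 0.1. reject H0.

R = 11, z = 2.1194, p = 0.034060, reject H0.


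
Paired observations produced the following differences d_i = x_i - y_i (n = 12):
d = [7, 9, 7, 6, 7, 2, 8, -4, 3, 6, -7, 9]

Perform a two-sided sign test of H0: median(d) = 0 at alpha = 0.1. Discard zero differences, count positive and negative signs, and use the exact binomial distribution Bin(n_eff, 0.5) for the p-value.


Step 1: Discard zero differences. Original n = 12; n_eff = number of nonzero differences = 12.
Nonzero differences (with sign): +7, +9, +7, +6, +7, +2, +8, -4, +3, +6, -7, +9
Step 2: Count signs: positive = 10, negative = 2.
Step 3: Under H0: P(positive) = 0.5, so the number of positives S ~ Bin(12, 0.5).
Step 4: Two-sided exact p-value = sum of Bin(12,0.5) probabilities at or below the observed probability = 0.038574.
Step 5: alpha = 0.1. reject H0.

n_eff = 12, pos = 10, neg = 2, p = 0.038574, reject H0.


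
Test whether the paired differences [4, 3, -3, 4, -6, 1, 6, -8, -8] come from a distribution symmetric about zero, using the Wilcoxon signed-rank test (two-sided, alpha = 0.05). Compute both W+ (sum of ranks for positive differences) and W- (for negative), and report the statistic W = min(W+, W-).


Step 1: Drop any zero differences (none here) and take |d_i|.
|d| = [4, 3, 3, 4, 6, 1, 6, 8, 8]
Step 2: Midrank |d_i| (ties get averaged ranks).
ranks: |4|->4.5, |3|->2.5, |3|->2.5, |4|->4.5, |6|->6.5, |1|->1, |6|->6.5, |8|->8.5, |8|->8.5
Step 3: Attach original signs; sum ranks with positive sign and with negative sign.
W+ = 4.5 + 2.5 + 4.5 + 1 + 6.5 = 19
W- = 2.5 + 6.5 + 8.5 + 8.5 = 26
(Check: W+ + W- = 45 should equal n(n+1)/2 = 45.)
Step 4: Test statistic W = min(W+, W-) = 19.
Step 5: Ties in |d|, so use the tie-corrected normal approximation.
        E[W] = n(n+1)/4 = 9*10/4 = 22.5.
        Tie groups: |d|=3 (t=2), |d|=4 (t=2), |d|=6 (t=2), |d|=8 (t=2); sum(t^3 - t) = 24.
        Var[W] = n(n+1)(2n+1)/24 - sum(t^3-t)/48 = 1710/24 - 24/48 = 70.75.
        z = (W - E[W]) / sqrt(Var[W]) = (19 - 22.5) / 8.4113 = -0.4161.
        Two-sided p = 2*Phi(z) = 0.677332.
Step 6: alpha = 0.05. fail to reject H0.

W+ = 19, W- = 26, W = min = 19, p = 0.677332, fail to reject H0.


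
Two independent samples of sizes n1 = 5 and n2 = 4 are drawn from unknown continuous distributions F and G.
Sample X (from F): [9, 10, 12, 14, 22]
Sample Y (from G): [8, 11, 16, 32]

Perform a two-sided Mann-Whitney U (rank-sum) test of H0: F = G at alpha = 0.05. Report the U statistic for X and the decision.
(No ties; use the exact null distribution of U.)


Step 1: Combine and sort all 9 observations; assign midranks.
sorted (value, group): (8,Y), (9,X), (10,X), (11,Y), (12,X), (14,X), (16,Y), (22,X), (32,Y)
ranks: 8->1, 9->2, 10->3, 11->4, 12->5, 14->6, 16->7, 22->8, 32->9
Step 2: Rank sum for X: R1 = 2 + 3 + 5 + 6 + 8 = 24.
Step 3: U_X = R1 - n1(n1+1)/2 = 24 - 5*6/2 = 24 - 15 = 9.
       U_Y = n1*n2 - U_X = 20 - 9 = 11.
Step 4: No ties, so the exact null distribution of U (based on enumerating the C(9,5) = 126 equally likely rank assignments) gives the two-sided p-value.
Step 5: p-value = 0.904762; compare to alpha = 0.05. fail to reject H0.

U_X = 9, p = 0.904762, fail to reject H0 at alpha = 0.05.


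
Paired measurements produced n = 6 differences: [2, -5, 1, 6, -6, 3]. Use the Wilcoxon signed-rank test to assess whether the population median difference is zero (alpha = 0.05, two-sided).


Step 1: Drop any zero differences (none here) and take |d_i|.
|d| = [2, 5, 1, 6, 6, 3]
Step 2: Midrank |d_i| (ties get averaged ranks).
ranks: |2|->2, |5|->4, |1|->1, |6|->5.5, |6|->5.5, |3|->3
Step 3: Attach original signs; sum ranks with positive sign and with negative sign.
W+ = 2 + 1 + 5.5 + 3 = 11.5
W- = 4 + 5.5 = 9.5
(Check: W+ + W- = 21 should equal n(n+1)/2 = 21.)
Step 4: Test statistic W = min(W+, W-) = 9.5.
Step 5: Ties in |d|, so use the tie-corrected normal approximation.
        E[W] = n(n+1)/4 = 6*7/4 = 10.5.
        Tie groups: |d|=6 (t=2); sum(t^3 - t) = 6.
        Var[W] = n(n+1)(2n+1)/24 - sum(t^3-t)/48 = 546/24 - 6/48 = 22.625.
        z = (W - E[W]) / sqrt(Var[W]) = (9.5 - 10.5) / 4.7566 = -0.2102.
        Two-sided p = 2*Phi(z) = 0.833484.
Step 6: alpha = 0.05. fail to reject H0.

W+ = 11.5, W- = 9.5, W = min = 9.5, p = 0.833484, fail to reject H0.


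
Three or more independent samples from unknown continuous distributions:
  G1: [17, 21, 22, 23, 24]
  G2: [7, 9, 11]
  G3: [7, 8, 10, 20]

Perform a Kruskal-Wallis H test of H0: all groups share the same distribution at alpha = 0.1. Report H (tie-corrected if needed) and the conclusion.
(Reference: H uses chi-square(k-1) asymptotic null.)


Step 1: Combine all N = 12 observations and assign midranks.
sorted (value, group, rank): (7,G2,1.5), (7,G3,1.5), (8,G3,3), (9,G2,4), (10,G3,5), (11,G2,6), (17,G1,7), (20,G3,8), (21,G1,9), (22,G1,10), (23,G1,11), (24,G1,12)
Step 2: Sum ranks within each group.
R_1 = 49 (n_1 = 5)
R_2 = 11.5 (n_2 = 3)
R_3 = 17.5 (n_3 = 4)
Step 3: H = 12/(N(N+1)) * sum(R_i^2/n_i) - 3(N+1)
     = 12/(12*13) * (49^2/5 + 11.5^2/3 + 17.5^2/4) - 3*13
     = 0.076923 * 600.846 - 39
     = 7.218910.
Step 4: Ties present; correction factor C = 1 - 6/(12^3 - 12) = 0.996503. Corrected H = 7.218910 / 0.996503 = 7.244240.
Step 5: Under H0, H ~ chi^2(2); p-value = 0.026726.
Step 6: alpha = 0.1. reject H0.

H = 7.2442, df = 2, p = 0.026726, reject H0.


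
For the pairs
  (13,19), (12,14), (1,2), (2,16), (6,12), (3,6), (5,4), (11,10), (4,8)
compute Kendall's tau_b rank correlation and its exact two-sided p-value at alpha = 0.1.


Step 1: Enumerate the 36 unordered pairs (i,j) with i<j and classify each by sign(x_j-x_i) * sign(y_j-y_i).
  (1,2):dx=-1,dy=-5->C; (1,3):dx=-12,dy=-17->C; (1,4):dx=-11,dy=-3->C; (1,5):dx=-7,dy=-7->C
  (1,6):dx=-10,dy=-13->C; (1,7):dx=-8,dy=-15->C; (1,8):dx=-2,dy=-9->C; (1,9):dx=-9,dy=-11->C
  (2,3):dx=-11,dy=-12->C; (2,4):dx=-10,dy=+2->D; (2,5):dx=-6,dy=-2->C; (2,6):dx=-9,dy=-8->C
  (2,7):dx=-7,dy=-10->C; (2,8):dx=-1,dy=-4->C; (2,9):dx=-8,dy=-6->C; (3,4):dx=+1,dy=+14->C
  (3,5):dx=+5,dy=+10->C; (3,6):dx=+2,dy=+4->C; (3,7):dx=+4,dy=+2->C; (3,8):dx=+10,dy=+8->C
  (3,9):dx=+3,dy=+6->C; (4,5):dx=+4,dy=-4->D; (4,6):dx=+1,dy=-10->D; (4,7):dx=+3,dy=-12->D
  (4,8):dx=+9,dy=-6->D; (4,9):dx=+2,dy=-8->D; (5,6):dx=-3,dy=-6->C; (5,7):dx=-1,dy=-8->C
  (5,8):dx=+5,dy=-2->D; (5,9):dx=-2,dy=-4->C; (6,7):dx=+2,dy=-2->D; (6,8):dx=+8,dy=+4->C
  (6,9):dx=+1,dy=+2->C; (7,8):dx=+6,dy=+6->C; (7,9):dx=-1,dy=+4->D; (8,9):dx=-7,dy=-2->C
Step 2: C = 27, D = 9, total pairs = 36.
Step 3: tau = (C - D)/(n(n-1)/2) = (27 - 9)/36 = 0.500000.
Step 4: Exact two-sided p-value (enumerate n! = 362880 permutations of y under H0): p = 0.075176.
Step 5: alpha = 0.1. reject H0.

tau_b = 0.5000 (C=27, D=9), p = 0.075176, reject H0.


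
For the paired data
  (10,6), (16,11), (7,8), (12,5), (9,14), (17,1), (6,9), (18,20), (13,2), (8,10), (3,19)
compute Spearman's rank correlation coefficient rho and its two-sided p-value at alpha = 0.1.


Step 1: Rank x and y separately (midranks; no ties here).
rank(x): 10->6, 16->9, 7->3, 12->7, 9->5, 17->10, 6->2, 18->11, 13->8, 8->4, 3->1
rank(y): 6->4, 11->8, 8->5, 5->3, 14->9, 1->1, 9->6, 20->11, 2->2, 10->7, 19->10
Step 2: d_i = R_x(i) - R_y(i); compute d_i^2.
  (6-4)^2=4, (9-8)^2=1, (3-5)^2=4, (7-3)^2=16, (5-9)^2=16, (10-1)^2=81, (2-6)^2=16, (11-11)^2=0, (8-2)^2=36, (4-7)^2=9, (1-10)^2=81
sum(d^2) = 264.
Step 3: rho = 1 - 6*264 / (11*(11^2 - 1)) = 1 - 1584/1320 = -0.200000.
Step 4: Under H0, t = rho * sqrt((n-2)/(1-rho^2)) = -0.6124 ~ t(9).
Step 5: Two-sided p-value from the t-distribution with 9 df = 0.555445.
Step 6: alpha = 0.1. fail to reject H0.

rho = -0.2000, p = 0.555445, fail to reject H0 at alpha = 0.1.


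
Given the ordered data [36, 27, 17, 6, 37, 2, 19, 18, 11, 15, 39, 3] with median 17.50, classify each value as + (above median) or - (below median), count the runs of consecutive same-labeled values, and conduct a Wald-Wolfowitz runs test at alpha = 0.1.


Step 1: Compute median = 17.50; label A = above, B = below.
Labels in order: AABBABAABBAB  (n_A = 6, n_B = 6)
Step 2: Count runs R = 8.
Step 3: Under H0 (random ordering), E[R] = 2*n_A*n_B/(n_A+n_B) + 1 = 2*6*6/12 + 1 = 7.0000.
        Var[R] = 2*n_A*n_B*(2*n_A*n_B - n_A - n_B) / ((n_A+n_B)^2 * (n_A+n_B-1)) = 4320/1584 = 2.7273.
        SD[R] = 1.6514.
Step 4: Continuity-corrected z = (R - 0.5 - E[R]) / SD[R] = (8 - 0.5 - 7.0000) / 1.6514 = 0.3028.
Step 5: Two-sided p-value via normal approximation = 2*(1 - Phi(|z|)) = 0.762069.
Step 6: alpha = 0.1. fail to reject H0.

R = 8, z = 0.3028, p = 0.762069, fail to reject H0.


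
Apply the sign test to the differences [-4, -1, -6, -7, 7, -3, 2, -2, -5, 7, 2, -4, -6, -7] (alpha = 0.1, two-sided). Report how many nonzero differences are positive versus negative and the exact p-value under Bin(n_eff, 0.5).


Step 1: Discard zero differences. Original n = 14; n_eff = number of nonzero differences = 14.
Nonzero differences (with sign): -4, -1, -6, -7, +7, -3, +2, -2, -5, +7, +2, -4, -6, -7
Step 2: Count signs: positive = 4, negative = 10.
Step 3: Under H0: P(positive) = 0.5, so the number of positives S ~ Bin(14, 0.5).
Step 4: Two-sided exact p-value = sum of Bin(14,0.5) probabilities at or below the observed probability = 0.179565.
Step 5: alpha = 0.1. fail to reject H0.

n_eff = 14, pos = 4, neg = 10, p = 0.179565, fail to reject H0.


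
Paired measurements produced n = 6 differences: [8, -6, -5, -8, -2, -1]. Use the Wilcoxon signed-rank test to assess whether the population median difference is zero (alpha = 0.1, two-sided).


Step 1: Drop any zero differences (none here) and take |d_i|.
|d| = [8, 6, 5, 8, 2, 1]
Step 2: Midrank |d_i| (ties get averaged ranks).
ranks: |8|->5.5, |6|->4, |5|->3, |8|->5.5, |2|->2, |1|->1
Step 3: Attach original signs; sum ranks with positive sign and with negative sign.
W+ = 5.5 = 5.5
W- = 4 + 3 + 5.5 + 2 + 1 = 15.5
(Check: W+ + W- = 21 should equal n(n+1)/2 = 21.)
Step 4: Test statistic W = min(W+, W-) = 5.5.
Step 5: Ties in |d|, so use the tie-corrected normal approximation.
        E[W] = n(n+1)/4 = 6*7/4 = 10.5.
        Tie groups: |d|=8 (t=2); sum(t^3 - t) = 6.
        Var[W] = n(n+1)(2n+1)/24 - sum(t^3-t)/48 = 546/24 - 6/48 = 22.625.
        z = (W - E[W]) / sqrt(Var[W]) = (5.5 - 10.5) / 4.7566 = -1.0512.
        Two-sided p = 2*Phi(z) = 0.293177.
Step 6: alpha = 0.1. fail to reject H0.

W+ = 5.5, W- = 15.5, W = min = 5.5, p = 0.293177, fail to reject H0.


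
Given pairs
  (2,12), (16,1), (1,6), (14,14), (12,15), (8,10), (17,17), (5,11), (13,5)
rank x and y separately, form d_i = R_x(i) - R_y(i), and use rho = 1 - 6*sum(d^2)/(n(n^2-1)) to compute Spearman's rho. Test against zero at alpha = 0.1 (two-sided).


Step 1: Rank x and y separately (midranks; no ties here).
rank(x): 2->2, 16->8, 1->1, 14->7, 12->5, 8->4, 17->9, 5->3, 13->6
rank(y): 12->6, 1->1, 6->3, 14->7, 15->8, 10->4, 17->9, 11->5, 5->2
Step 2: d_i = R_x(i) - R_y(i); compute d_i^2.
  (2-6)^2=16, (8-1)^2=49, (1-3)^2=4, (7-7)^2=0, (5-8)^2=9, (4-4)^2=0, (9-9)^2=0, (3-5)^2=4, (6-2)^2=16
sum(d^2) = 98.
Step 3: rho = 1 - 6*98 / (9*(9^2 - 1)) = 1 - 588/720 = 0.183333.
Step 4: Under H0, t = rho * sqrt((n-2)/(1-rho^2)) = 0.4934 ~ t(7).
Step 5: Two-sided p-value from the t-distribution with 7 df = 0.636820.
Step 6: alpha = 0.1. fail to reject H0.

rho = 0.1833, p = 0.636820, fail to reject H0 at alpha = 0.1.


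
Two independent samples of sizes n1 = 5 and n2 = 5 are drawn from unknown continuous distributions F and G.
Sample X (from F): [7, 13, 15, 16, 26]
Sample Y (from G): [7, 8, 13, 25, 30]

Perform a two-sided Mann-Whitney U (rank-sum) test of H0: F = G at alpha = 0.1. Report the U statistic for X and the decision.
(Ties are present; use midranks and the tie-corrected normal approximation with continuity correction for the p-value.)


Step 1: Combine and sort all 10 observations; assign midranks.
sorted (value, group): (7,X), (7,Y), (8,Y), (13,X), (13,Y), (15,X), (16,X), (25,Y), (26,X), (30,Y)
ranks: 7->1.5, 7->1.5, 8->3, 13->4.5, 13->4.5, 15->6, 16->7, 25->8, 26->9, 30->10
Step 2: Rank sum for X: R1 = 1.5 + 4.5 + 6 + 7 + 9 = 28.
Step 3: U_X = R1 - n1(n1+1)/2 = 28 - 5*6/2 = 28 - 15 = 13.
       U_Y = n1*n2 - U_X = 25 - 13 = 12.
Step 4: Ties are present, so use the tie-corrected normal approximation (with continuity correction) for the p-value.
Step 5: p-value = 1.000000; compare to alpha = 0.1. fail to reject H0.

U_X = 13, p = 1.000000, fail to reject H0 at alpha = 0.1.


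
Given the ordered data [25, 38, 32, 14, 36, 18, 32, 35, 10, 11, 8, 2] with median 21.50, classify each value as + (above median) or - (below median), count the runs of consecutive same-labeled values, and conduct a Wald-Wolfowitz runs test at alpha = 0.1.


Step 1: Compute median = 21.50; label A = above, B = below.
Labels in order: AAABABAABBBB  (n_A = 6, n_B = 6)
Step 2: Count runs R = 6.
Step 3: Under H0 (random ordering), E[R] = 2*n_A*n_B/(n_A+n_B) + 1 = 2*6*6/12 + 1 = 7.0000.
        Var[R] = 2*n_A*n_B*(2*n_A*n_B - n_A - n_B) / ((n_A+n_B)^2 * (n_A+n_B-1)) = 4320/1584 = 2.7273.
        SD[R] = 1.6514.
Step 4: Continuity-corrected z = (R + 0.5 - E[R]) / SD[R] = (6 + 0.5 - 7.0000) / 1.6514 = -0.3028.
Step 5: Two-sided p-value via normal approximation = 2*(1 - Phi(|z|)) = 0.762069.
Step 6: alpha = 0.1. fail to reject H0.

R = 6, z = -0.3028, p = 0.762069, fail to reject H0.


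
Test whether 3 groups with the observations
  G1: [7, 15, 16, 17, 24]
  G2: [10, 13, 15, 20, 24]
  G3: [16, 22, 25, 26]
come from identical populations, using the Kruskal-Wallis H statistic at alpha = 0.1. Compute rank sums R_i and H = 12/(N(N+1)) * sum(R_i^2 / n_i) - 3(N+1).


Step 1: Combine all N = 14 observations and assign midranks.
sorted (value, group, rank): (7,G1,1), (10,G2,2), (13,G2,3), (15,G1,4.5), (15,G2,4.5), (16,G1,6.5), (16,G3,6.5), (17,G1,8), (20,G2,9), (22,G3,10), (24,G1,11.5), (24,G2,11.5), (25,G3,13), (26,G3,14)
Step 2: Sum ranks within each group.
R_1 = 31.5 (n_1 = 5)
R_2 = 30 (n_2 = 5)
R_3 = 43.5 (n_3 = 4)
Step 3: H = 12/(N(N+1)) * sum(R_i^2/n_i) - 3(N+1)
     = 12/(14*15) * (31.5^2/5 + 30^2/5 + 43.5^2/4) - 3*15
     = 0.057143 * 851.513 - 45
     = 3.657857.
Step 4: Ties present; correction factor C = 1 - 18/(14^3 - 14) = 0.993407. Corrected H = 3.657857 / 0.993407 = 3.682135.
Step 5: Under H0, H ~ chi^2(2); p-value = 0.158648.
Step 6: alpha = 0.1. fail to reject H0.

H = 3.6821, df = 2, p = 0.158648, fail to reject H0.


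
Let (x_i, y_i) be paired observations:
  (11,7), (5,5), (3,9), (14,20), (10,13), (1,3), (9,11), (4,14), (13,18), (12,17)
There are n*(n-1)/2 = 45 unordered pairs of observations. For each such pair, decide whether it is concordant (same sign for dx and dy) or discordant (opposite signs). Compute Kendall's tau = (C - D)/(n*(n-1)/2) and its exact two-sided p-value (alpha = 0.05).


Step 1: Enumerate the 45 unordered pairs (i,j) with i<j and classify each by sign(x_j-x_i) * sign(y_j-y_i).
  (1,2):dx=-6,dy=-2->C; (1,3):dx=-8,dy=+2->D; (1,4):dx=+3,dy=+13->C; (1,5):dx=-1,dy=+6->D
  (1,6):dx=-10,dy=-4->C; (1,7):dx=-2,dy=+4->D; (1,8):dx=-7,dy=+7->D; (1,9):dx=+2,dy=+11->C
  (1,10):dx=+1,dy=+10->C; (2,3):dx=-2,dy=+4->D; (2,4):dx=+9,dy=+15->C; (2,5):dx=+5,dy=+8->C
  (2,6):dx=-4,dy=-2->C; (2,7):dx=+4,dy=+6->C; (2,8):dx=-1,dy=+9->D; (2,9):dx=+8,dy=+13->C
  (2,10):dx=+7,dy=+12->C; (3,4):dx=+11,dy=+11->C; (3,5):dx=+7,dy=+4->C; (3,6):dx=-2,dy=-6->C
  (3,7):dx=+6,dy=+2->C; (3,8):dx=+1,dy=+5->C; (3,9):dx=+10,dy=+9->C; (3,10):dx=+9,dy=+8->C
  (4,5):dx=-4,dy=-7->C; (4,6):dx=-13,dy=-17->C; (4,7):dx=-5,dy=-9->C; (4,8):dx=-10,dy=-6->C
  (4,9):dx=-1,dy=-2->C; (4,10):dx=-2,dy=-3->C; (5,6):dx=-9,dy=-10->C; (5,7):dx=-1,dy=-2->C
  (5,8):dx=-6,dy=+1->D; (5,9):dx=+3,dy=+5->C; (5,10):dx=+2,dy=+4->C; (6,7):dx=+8,dy=+8->C
  (6,8):dx=+3,dy=+11->C; (6,9):dx=+12,dy=+15->C; (6,10):dx=+11,dy=+14->C; (7,8):dx=-5,dy=+3->D
  (7,9):dx=+4,dy=+7->C; (7,10):dx=+3,dy=+6->C; (8,9):dx=+9,dy=+4->C; (8,10):dx=+8,dy=+3->C
  (9,10):dx=-1,dy=-1->C
Step 2: C = 37, D = 8, total pairs = 45.
Step 3: tau = (C - D)/(n(n-1)/2) = (37 - 8)/45 = 0.644444.
Step 4: Exact two-sided p-value (enumerate n! = 3628800 permutations of y under H0): p = 0.009148.
Step 5: alpha = 0.05. reject H0.

tau_b = 0.6444 (C=37, D=8), p = 0.009148, reject H0.


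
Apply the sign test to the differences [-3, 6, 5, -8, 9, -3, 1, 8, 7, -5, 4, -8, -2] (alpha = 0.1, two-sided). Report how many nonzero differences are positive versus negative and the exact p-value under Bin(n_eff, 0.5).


Step 1: Discard zero differences. Original n = 13; n_eff = number of nonzero differences = 13.
Nonzero differences (with sign): -3, +6, +5, -8, +9, -3, +1, +8, +7, -5, +4, -8, -2
Step 2: Count signs: positive = 7, negative = 6.
Step 3: Under H0: P(positive) = 0.5, so the number of positives S ~ Bin(13, 0.5).
Step 4: Two-sided exact p-value = sum of Bin(13,0.5) probabilities at or below the observed probability = 1.000000.
Step 5: alpha = 0.1. fail to reject H0.

n_eff = 13, pos = 7, neg = 6, p = 1.000000, fail to reject H0.


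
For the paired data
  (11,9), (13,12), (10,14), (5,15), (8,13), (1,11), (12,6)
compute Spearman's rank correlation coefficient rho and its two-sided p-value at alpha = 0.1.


Step 1: Rank x and y separately (midranks; no ties here).
rank(x): 11->5, 13->7, 10->4, 5->2, 8->3, 1->1, 12->6
rank(y): 9->2, 12->4, 14->6, 15->7, 13->5, 11->3, 6->1
Step 2: d_i = R_x(i) - R_y(i); compute d_i^2.
  (5-2)^2=9, (7-4)^2=9, (4-6)^2=4, (2-7)^2=25, (3-5)^2=4, (1-3)^2=4, (6-1)^2=25
sum(d^2) = 80.
Step 3: rho = 1 - 6*80 / (7*(7^2 - 1)) = 1 - 480/336 = -0.428571.
Step 4: Under H0, t = rho * sqrt((n-2)/(1-rho^2)) = -1.0607 ~ t(5).
Step 5: Two-sided p-value from the t-distribution with 5 df = 0.337368.
Step 6: alpha = 0.1. fail to reject H0.

rho = -0.4286, p = 0.337368, fail to reject H0 at alpha = 0.1.


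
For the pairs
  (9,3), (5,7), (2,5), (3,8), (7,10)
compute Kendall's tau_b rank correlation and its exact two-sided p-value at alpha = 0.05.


Step 1: Enumerate the 10 unordered pairs (i,j) with i<j and classify each by sign(x_j-x_i) * sign(y_j-y_i).
  (1,2):dx=-4,dy=+4->D; (1,3):dx=-7,dy=+2->D; (1,4):dx=-6,dy=+5->D; (1,5):dx=-2,dy=+7->D
  (2,3):dx=-3,dy=-2->C; (2,4):dx=-2,dy=+1->D; (2,5):dx=+2,dy=+3->C; (3,4):dx=+1,dy=+3->C
  (3,5):dx=+5,dy=+5->C; (4,5):dx=+4,dy=+2->C
Step 2: C = 5, D = 5, total pairs = 10.
Step 3: tau = (C - D)/(n(n-1)/2) = (5 - 5)/10 = 0.000000.
Step 4: Exact two-sided p-value (enumerate n! = 120 permutations of y under H0): p = 1.000000.
Step 5: alpha = 0.05. fail to reject H0.

tau_b = 0.0000 (C=5, D=5), p = 1.000000, fail to reject H0.


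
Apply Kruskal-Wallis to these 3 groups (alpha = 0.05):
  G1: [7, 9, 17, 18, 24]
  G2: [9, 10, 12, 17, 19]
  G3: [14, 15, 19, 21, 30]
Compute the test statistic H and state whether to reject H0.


Step 1: Combine all N = 15 observations and assign midranks.
sorted (value, group, rank): (7,G1,1), (9,G1,2.5), (9,G2,2.5), (10,G2,4), (12,G2,5), (14,G3,6), (15,G3,7), (17,G1,8.5), (17,G2,8.5), (18,G1,10), (19,G2,11.5), (19,G3,11.5), (21,G3,13), (24,G1,14), (30,G3,15)
Step 2: Sum ranks within each group.
R_1 = 36 (n_1 = 5)
R_2 = 31.5 (n_2 = 5)
R_3 = 52.5 (n_3 = 5)
Step 3: H = 12/(N(N+1)) * sum(R_i^2/n_i) - 3(N+1)
     = 12/(15*16) * (36^2/5 + 31.5^2/5 + 52.5^2/5) - 3*16
     = 0.050000 * 1008.9 - 48
     = 2.445000.
Step 4: Ties present; correction factor C = 1 - 18/(15^3 - 15) = 0.994643. Corrected H = 2.445000 / 0.994643 = 2.458169.
Step 5: Under H0, H ~ chi^2(2); p-value = 0.292560.
Step 6: alpha = 0.05. fail to reject H0.

H = 2.4582, df = 2, p = 0.292560, fail to reject H0.


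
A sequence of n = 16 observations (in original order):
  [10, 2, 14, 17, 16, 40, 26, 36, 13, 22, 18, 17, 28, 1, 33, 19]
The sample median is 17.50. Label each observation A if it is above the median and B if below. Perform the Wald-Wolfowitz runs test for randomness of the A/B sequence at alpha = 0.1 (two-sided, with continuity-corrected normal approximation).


Step 1: Compute median = 17.50; label A = above, B = below.
Labels in order: BBBBBAAABAABABAA  (n_A = 8, n_B = 8)
Step 2: Count runs R = 8.
Step 3: Under H0 (random ordering), E[R] = 2*n_A*n_B/(n_A+n_B) + 1 = 2*8*8/16 + 1 = 9.0000.
        Var[R] = 2*n_A*n_B*(2*n_A*n_B - n_A - n_B) / ((n_A+n_B)^2 * (n_A+n_B-1)) = 14336/3840 = 3.7333.
        SD[R] = 1.9322.
Step 4: Continuity-corrected z = (R + 0.5 - E[R]) / SD[R] = (8 + 0.5 - 9.0000) / 1.9322 = -0.2588.
Step 5: Two-sided p-value via normal approximation = 2*(1 - Phi(|z|)) = 0.795809.
Step 6: alpha = 0.1. fail to reject H0.

R = 8, z = -0.2588, p = 0.795809, fail to reject H0.
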